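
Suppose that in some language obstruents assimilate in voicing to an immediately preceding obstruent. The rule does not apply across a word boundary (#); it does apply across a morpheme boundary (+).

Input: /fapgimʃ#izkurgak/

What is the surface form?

/g/ after /p/ (voiceless) → [k]
/k/ after /z/ (voiced) → [g]

[fapkimʃ#izgurgak]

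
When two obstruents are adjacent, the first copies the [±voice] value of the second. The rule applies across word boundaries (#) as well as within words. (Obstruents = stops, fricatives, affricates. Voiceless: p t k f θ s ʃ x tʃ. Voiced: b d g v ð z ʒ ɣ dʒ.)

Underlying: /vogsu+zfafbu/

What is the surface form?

[voksu+sfavbu]

/g/ before /s/ (voiceless) → [k]
/z/ before /f/ (voiceless) → [s]
/f/ before /b/ (voiced) → [v]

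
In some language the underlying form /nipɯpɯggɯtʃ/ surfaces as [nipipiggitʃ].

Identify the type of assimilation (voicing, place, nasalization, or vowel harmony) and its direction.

/ɯ/→[i] /ɯ/→[i] /ɯ/→[i].
Vowels agree with the first vowel, so the harmony is progressive.

vowel harmony, progressive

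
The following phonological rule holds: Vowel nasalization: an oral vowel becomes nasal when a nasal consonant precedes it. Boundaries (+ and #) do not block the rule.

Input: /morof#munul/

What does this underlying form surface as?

/o/ after nasal /m/ → [õ]
/u/ after nasal /m/ → [ũ]
/u/ after nasal /n/ → [ũ]

[mõrof#mũnũl]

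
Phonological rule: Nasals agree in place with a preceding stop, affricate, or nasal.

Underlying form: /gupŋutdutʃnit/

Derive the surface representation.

[gupmutdutʃɲit]

/ŋ/ after /p/ (labial) → [m]
/n/ after /tʃ/ (palatal) → [ɲ]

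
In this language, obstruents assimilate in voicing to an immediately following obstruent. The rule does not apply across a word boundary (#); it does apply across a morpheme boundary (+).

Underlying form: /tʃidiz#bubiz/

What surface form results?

[tʃidiz#bubiz]

no segment meets the rule's conditions; no change.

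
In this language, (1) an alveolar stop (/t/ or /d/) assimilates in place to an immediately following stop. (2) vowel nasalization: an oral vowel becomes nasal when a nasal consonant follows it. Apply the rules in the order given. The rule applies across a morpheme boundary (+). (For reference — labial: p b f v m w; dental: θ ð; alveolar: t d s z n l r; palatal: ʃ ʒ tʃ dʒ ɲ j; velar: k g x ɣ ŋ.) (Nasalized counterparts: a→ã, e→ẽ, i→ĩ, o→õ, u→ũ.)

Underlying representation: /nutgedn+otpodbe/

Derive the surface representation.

[nukgedn+oppobbe]

Rule 1: /t/ before /g/ (velar) → [k]
Rule 1: /t/ before /p/ (labial) → [p]
Rule 1: /d/ before /b/ (labial) → [b]
After rule 1: nukgedn+oppobbe
Rule 2: no segment meets the rule's conditions; no change.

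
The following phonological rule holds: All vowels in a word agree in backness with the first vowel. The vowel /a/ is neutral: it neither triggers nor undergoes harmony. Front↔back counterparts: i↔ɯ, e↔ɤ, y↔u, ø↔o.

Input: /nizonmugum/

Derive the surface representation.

[nizønmygym]

/o/ harmonizes with /i/ ([-back]) → [ø]
/u/ harmonizes with /i/ ([-back]) → [y]
/u/ harmonizes with /i/ ([-back]) → [y]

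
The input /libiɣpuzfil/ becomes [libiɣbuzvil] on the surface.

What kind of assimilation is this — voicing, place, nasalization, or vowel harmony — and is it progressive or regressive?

/p/→[b] /f/→[v].
Each target copies a feature from the preceding segment, so the direction is progressive.

voicing assimilation, progressive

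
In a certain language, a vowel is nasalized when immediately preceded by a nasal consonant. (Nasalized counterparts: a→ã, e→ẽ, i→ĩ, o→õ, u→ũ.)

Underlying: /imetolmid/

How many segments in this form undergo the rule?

/e/ after nasal /m/ → [ẽ]
/i/ after nasal /m/ → [ĩ]
2 segments change.

2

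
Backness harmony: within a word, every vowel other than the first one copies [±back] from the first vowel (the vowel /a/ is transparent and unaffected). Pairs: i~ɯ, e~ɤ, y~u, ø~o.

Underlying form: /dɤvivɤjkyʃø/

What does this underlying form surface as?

[dɤvɯvɤjkuʃo]

/i/ harmonizes with /ɤ/ ([+back]) → [ɯ]
/y/ harmonizes with /ɤ/ ([+back]) → [u]
/ø/ harmonizes with /ɤ/ ([+back]) → [o]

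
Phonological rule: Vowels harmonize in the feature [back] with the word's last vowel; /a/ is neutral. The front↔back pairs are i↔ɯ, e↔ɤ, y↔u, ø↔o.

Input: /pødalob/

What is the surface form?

[podalob]

/ø/ harmonizes with /o/ ([+back]) → [o]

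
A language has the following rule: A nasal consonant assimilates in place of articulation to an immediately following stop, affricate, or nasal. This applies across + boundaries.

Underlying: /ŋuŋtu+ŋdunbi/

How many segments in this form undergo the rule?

/ŋ/ before /t/ (alveolar) → [n]
/ŋ/ before /d/ (alveolar) → [n]
/n/ before /b/ (labial) → [m]
3 segments change.

3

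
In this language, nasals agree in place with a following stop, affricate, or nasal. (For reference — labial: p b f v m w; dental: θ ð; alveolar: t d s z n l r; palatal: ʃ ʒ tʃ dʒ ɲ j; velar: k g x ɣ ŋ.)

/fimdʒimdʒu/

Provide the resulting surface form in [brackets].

[fiɲdʒiɲdʒu]

/m/ before /dʒ/ (palatal) → [ɲ]
/m/ before /dʒ/ (palatal) → [ɲ]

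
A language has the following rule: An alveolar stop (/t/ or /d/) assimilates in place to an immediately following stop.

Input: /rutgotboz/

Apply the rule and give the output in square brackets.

/t/ before /g/ (velar) → [k]
/t/ before /b/ (labial) → [p]

[rukgopboz]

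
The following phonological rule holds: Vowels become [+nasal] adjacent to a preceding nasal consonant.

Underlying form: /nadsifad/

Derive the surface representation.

[nãdsifad]

/a/ after nasal /n/ → [ã]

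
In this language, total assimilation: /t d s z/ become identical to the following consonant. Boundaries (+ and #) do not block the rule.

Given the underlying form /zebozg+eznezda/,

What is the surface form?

/z/ before /g/ → [g] (total assimilation)
/z/ before /n/ → [n] (total assimilation)
/z/ before /d/ → [d] (total assimilation)

[zebogg+ennedda]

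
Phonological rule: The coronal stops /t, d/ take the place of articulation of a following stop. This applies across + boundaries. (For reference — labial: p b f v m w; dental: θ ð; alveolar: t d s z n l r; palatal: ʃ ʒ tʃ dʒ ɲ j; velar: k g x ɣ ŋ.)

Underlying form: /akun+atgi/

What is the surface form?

[akun+akgi]

/t/ before /g/ (velar) → [k]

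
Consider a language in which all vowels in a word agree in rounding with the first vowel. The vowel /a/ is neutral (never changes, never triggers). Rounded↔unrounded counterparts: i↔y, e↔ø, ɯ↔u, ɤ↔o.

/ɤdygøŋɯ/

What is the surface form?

[ɤdigeŋɯ]

/y/ harmonizes with /ɤ/ ([-round]) → [i]
/ø/ harmonizes with /ɤ/ ([-round]) → [e]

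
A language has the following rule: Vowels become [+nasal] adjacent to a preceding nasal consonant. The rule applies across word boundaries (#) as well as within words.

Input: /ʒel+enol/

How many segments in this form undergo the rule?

1

/o/ after nasal /n/ → [õ]
1 segment changes.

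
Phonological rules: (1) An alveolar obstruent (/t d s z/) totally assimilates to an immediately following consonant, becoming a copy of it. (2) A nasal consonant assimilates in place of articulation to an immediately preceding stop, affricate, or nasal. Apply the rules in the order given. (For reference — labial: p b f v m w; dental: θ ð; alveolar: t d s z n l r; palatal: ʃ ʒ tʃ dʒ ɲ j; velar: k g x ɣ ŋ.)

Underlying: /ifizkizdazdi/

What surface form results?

[ifikkiddaddi]

Rule 1: /z/ before /k/ → [k] (total assimilation)
Rule 1: /z/ before /d/ → [d] (total assimilation)
Rule 1: /z/ before /d/ → [d] (total assimilation)
After rule 1: ifikkiddaddi
Rule 2: no segment meets the rule's conditions; no change.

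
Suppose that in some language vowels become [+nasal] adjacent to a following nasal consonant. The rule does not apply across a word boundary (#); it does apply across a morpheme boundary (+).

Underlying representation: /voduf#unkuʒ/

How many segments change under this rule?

/u/ before nasal /n/ → [ũ]
1 segment changes.

1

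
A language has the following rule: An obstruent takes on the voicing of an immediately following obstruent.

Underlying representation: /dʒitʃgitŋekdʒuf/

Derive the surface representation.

/tʃ/ before /g/ (voiced) → [dʒ]
/k/ before /dʒ/ (voiced) → [g]

[dʒidʒgitŋegdʒuf]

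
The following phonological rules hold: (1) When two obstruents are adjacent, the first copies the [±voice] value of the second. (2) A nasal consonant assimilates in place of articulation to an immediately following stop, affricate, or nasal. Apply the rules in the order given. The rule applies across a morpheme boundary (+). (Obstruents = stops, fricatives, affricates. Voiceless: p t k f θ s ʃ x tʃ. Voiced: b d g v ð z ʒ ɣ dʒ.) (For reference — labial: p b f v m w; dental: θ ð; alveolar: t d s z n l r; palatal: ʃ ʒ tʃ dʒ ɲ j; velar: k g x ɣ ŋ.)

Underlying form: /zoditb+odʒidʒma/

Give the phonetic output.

[zodidb+odʒidʒma]

Rule 1: /t/ before /b/ (voiced) → [d]
After rule 1: zodidb+odʒidʒma
Rule 2: no segment meets the rule's conditions; no change.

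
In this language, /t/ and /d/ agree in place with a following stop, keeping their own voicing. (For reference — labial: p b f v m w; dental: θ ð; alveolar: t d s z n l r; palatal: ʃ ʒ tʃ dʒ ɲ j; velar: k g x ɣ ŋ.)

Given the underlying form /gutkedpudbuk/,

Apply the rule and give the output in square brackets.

/t/ before /k/ (velar) → [k]
/d/ before /p/ (labial) → [b]
/d/ before /b/ (labial) → [b]

[gukkebpubbuk]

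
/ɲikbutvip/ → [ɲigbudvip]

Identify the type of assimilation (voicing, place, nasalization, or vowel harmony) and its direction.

/k/→[g] /t/→[d].
Each target copies a feature from the following segment, so the direction is regressive.

voicing assimilation, regressive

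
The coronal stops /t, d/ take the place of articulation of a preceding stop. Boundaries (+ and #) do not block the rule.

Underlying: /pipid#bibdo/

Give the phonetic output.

[pipid#bibbo]

/d/ after /b/ (labial) → [b]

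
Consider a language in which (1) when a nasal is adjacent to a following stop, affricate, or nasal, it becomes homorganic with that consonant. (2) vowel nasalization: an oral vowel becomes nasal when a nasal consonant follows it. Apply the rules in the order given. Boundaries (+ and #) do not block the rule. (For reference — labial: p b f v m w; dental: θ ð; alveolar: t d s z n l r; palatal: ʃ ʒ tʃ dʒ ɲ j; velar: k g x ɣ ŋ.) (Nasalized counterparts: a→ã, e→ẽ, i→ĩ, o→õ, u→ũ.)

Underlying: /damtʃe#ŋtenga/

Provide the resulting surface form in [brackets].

Rule 1: /m/ before /tʃ/ (palatal) → [ɲ]
Rule 1: /ŋ/ before /t/ (alveolar) → [n]
Rule 1: /n/ before /g/ (velar) → [ŋ]
After rule 1: daɲtʃe#nteŋga
Rule 2: /a/ before nasal /ɲ/ → [ã]
Rule 2: /e/ before nasal /n/ → [ẽ]
Rule 2: /e/ before nasal /ŋ/ → [ẽ]

[dãɲtʃẽ#ntẽŋga]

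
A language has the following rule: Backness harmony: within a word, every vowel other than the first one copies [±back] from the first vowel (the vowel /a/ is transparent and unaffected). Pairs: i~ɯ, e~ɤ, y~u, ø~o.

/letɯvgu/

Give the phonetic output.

[letivgy]

/ɯ/ harmonizes with /e/ ([-back]) → [i]
/u/ harmonizes with /e/ ([-back]) → [y]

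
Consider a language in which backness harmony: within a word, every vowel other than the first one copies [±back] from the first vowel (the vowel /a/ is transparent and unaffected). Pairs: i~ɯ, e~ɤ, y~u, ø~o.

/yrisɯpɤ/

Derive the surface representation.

/ɯ/ harmonizes with /y/ ([-back]) → [i]
/ɤ/ harmonizes with /y/ ([-back]) → [e]

[yrisipe]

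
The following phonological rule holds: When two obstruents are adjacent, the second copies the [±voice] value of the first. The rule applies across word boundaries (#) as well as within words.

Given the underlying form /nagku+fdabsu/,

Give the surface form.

/k/ after /g/ (voiced) → [g]
/d/ after /f/ (voiceless) → [t]
/s/ after /b/ (voiced) → [z]

[naggu+ftabzu]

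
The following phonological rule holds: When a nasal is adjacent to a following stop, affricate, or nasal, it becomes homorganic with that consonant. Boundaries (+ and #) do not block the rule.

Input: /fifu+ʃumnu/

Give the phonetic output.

/m/ before /n/ (alveolar) → [n]

[fifu+ʃunnu]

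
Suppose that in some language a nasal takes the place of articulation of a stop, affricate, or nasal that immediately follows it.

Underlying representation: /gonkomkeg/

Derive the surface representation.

/n/ before /k/ (velar) → [ŋ]
/m/ before /k/ (velar) → [ŋ]

[goŋkoŋkeg]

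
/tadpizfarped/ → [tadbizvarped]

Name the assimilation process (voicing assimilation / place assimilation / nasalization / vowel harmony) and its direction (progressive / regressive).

voicing assimilation, progressive

/p/→[b] /f/→[v].
Each target copies a feature from the preceding segment, so the direction is progressive.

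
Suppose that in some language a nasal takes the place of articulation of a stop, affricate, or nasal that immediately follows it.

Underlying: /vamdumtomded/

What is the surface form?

/m/ before /d/ (alveolar) → [n]
/m/ before /t/ (alveolar) → [n]
/m/ before /d/ (alveolar) → [n]

[vanduntonded]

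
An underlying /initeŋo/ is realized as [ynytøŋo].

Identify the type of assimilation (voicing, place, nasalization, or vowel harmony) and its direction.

/i/→[y] /i/→[y] /e/→[ø].
Vowels agree with the last vowel, so the harmony is regressive.

vowel harmony, regressive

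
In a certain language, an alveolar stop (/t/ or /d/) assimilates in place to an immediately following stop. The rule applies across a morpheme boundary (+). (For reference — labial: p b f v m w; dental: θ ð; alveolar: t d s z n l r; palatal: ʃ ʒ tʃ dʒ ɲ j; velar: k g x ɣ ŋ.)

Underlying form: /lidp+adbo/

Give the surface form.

/d/ before /p/ (labial) → [b]
/d/ before /b/ (labial) → [b]

[libp+abbo]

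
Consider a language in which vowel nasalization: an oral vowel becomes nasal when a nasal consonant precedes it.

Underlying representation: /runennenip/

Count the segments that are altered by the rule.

3

/e/ after nasal /n/ → [ẽ]
/e/ after nasal /n/ → [ẽ]
/i/ after nasal /n/ → [ĩ]
3 segments change.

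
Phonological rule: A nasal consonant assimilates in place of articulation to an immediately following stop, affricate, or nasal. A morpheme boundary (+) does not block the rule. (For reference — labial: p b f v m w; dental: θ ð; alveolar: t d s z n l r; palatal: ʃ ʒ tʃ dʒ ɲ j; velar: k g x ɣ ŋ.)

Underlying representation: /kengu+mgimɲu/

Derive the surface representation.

[keŋgu+ŋgiɲɲu]

/n/ before /g/ (velar) → [ŋ]
/m/ before /g/ (velar) → [ŋ]
/m/ before /ɲ/ (palatal) → [ɲ]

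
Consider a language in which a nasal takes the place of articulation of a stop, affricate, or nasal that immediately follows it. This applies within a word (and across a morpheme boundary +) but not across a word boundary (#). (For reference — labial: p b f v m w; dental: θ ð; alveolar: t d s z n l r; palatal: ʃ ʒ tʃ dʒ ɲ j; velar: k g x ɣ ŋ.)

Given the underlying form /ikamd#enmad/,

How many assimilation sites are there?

/m/ before /d/ (alveolar) → [n]
/n/ before /m/ (labial) → [m]
2 segments change.

2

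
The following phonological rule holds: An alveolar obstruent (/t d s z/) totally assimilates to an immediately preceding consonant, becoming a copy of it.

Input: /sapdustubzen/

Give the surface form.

[sappussubben]

/d/ after /p/ → [p] (total assimilation)
/t/ after /s/ → [s] (total assimilation)
/z/ after /b/ → [b] (total assimilation)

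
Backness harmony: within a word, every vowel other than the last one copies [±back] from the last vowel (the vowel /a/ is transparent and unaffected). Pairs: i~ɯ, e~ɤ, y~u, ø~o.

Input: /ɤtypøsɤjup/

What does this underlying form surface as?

[ɤtuposɤjup]

/y/ harmonizes with /u/ ([+back]) → [u]
/ø/ harmonizes with /u/ ([+back]) → [o]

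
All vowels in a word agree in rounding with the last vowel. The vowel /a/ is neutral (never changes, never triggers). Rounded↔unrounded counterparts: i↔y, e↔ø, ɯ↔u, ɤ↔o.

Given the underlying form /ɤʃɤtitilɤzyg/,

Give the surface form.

[oʃotytylozyg]

/ɤ/ harmonizes with /y/ ([+round]) → [o]
/ɤ/ harmonizes with /y/ ([+round]) → [o]
/i/ harmonizes with /y/ ([+round]) → [y]
/i/ harmonizes with /y/ ([+round]) → [y]
/ɤ/ harmonizes with /y/ ([+round]) → [o]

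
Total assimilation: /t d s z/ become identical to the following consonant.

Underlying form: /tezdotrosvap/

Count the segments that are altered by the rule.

/z/ before /d/ → [d] (total assimilation)
/t/ before /r/ → [r] (total assimilation)
/s/ before /v/ → [v] (total assimilation)
3 segments change.

3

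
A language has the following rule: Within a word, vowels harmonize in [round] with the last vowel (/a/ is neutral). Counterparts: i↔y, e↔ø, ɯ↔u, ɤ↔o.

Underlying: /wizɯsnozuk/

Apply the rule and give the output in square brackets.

/i/ harmonizes with /u/ ([+round]) → [y]
/ɯ/ harmonizes with /u/ ([+round]) → [u]

[wyzusnozuk]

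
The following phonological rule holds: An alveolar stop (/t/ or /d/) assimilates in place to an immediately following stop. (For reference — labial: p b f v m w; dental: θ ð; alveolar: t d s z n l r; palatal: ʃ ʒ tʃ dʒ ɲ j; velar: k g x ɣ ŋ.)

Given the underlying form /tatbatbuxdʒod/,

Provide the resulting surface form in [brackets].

/t/ before /b/ (labial) → [p]
/t/ before /b/ (labial) → [p]

[tapbapbuxdʒod]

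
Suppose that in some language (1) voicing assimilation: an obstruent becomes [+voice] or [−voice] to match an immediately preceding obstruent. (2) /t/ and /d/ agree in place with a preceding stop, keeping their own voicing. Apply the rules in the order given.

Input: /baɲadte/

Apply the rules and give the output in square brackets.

Rule 1: /t/ after /d/ (voiced) → [d]
After rule 1: baɲadde
Rule 2: no segment meets the rule's conditions; no change.

[baɲadde]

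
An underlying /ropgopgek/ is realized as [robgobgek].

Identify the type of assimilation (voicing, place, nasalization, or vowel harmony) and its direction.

/p/→[b] /p/→[b].
Each target copies a feature from the following segment, so the direction is regressive.

voicing assimilation, regressive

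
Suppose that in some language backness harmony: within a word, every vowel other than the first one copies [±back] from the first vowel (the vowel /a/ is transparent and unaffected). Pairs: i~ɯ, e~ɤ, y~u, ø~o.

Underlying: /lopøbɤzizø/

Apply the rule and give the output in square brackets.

/ø/ harmonizes with /o/ ([+back]) → [o]
/i/ harmonizes with /o/ ([+back]) → [ɯ]
/ø/ harmonizes with /o/ ([+back]) → [o]

[lopobɤzɯzo]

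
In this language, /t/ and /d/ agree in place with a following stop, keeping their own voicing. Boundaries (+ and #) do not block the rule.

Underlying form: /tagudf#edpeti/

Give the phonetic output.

/d/ before /p/ (labial) → [b]

[tagudf#ebpeti]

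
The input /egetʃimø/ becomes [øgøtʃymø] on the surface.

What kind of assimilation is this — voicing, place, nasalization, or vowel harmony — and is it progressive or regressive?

vowel harmony, regressive

/e/→[ø] /e/→[ø] /i/→[y].
Vowels agree with the last vowel, so the harmony is regressive.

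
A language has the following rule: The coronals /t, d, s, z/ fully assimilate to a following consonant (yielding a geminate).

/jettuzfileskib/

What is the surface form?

[jettuffilekkib]

/z/ before /f/ → [f] (total assimilation)
/s/ before /k/ → [k] (total assimilation)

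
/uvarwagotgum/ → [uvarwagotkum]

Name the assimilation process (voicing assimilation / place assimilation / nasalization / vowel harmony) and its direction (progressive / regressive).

/g/→[k].
Each target copies a feature from the preceding segment, so the direction is progressive.

voicing assimilation, progressive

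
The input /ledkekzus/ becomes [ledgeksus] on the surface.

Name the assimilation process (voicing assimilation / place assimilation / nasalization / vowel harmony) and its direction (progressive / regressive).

/k/→[g] /z/→[s].
Each target copies a feature from the preceding segment, so the direction is progressive.

voicing assimilation, progressive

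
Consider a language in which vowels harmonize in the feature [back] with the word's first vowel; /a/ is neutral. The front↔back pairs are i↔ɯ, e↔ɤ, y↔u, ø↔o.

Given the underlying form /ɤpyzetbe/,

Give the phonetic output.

[ɤpuzɤtbɤ]

/y/ harmonizes with /ɤ/ ([+back]) → [u]
/e/ harmonizes with /ɤ/ ([+back]) → [ɤ]
/e/ harmonizes with /ɤ/ ([+back]) → [ɤ]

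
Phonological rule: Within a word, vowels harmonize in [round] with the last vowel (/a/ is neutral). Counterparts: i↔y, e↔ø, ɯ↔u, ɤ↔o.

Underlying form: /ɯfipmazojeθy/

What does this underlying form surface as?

[ufypmazojøθy]

/ɯ/ harmonizes with /y/ ([+round]) → [u]
/i/ harmonizes with /y/ ([+round]) → [y]
/e/ harmonizes with /y/ ([+round]) → [ø]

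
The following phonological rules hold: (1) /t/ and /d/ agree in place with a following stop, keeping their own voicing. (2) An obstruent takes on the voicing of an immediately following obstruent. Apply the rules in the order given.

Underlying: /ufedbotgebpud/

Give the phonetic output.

[ufebboggeppud]

Rule 1: /d/ before /b/ (labial) → [b]
Rule 1: /t/ before /g/ (velar) → [k]
After rule 1: ufebbokgebpud
Rule 2: /k/ before /g/ (voiced) → [g]
Rule 2: /b/ before /p/ (voiceless) → [p]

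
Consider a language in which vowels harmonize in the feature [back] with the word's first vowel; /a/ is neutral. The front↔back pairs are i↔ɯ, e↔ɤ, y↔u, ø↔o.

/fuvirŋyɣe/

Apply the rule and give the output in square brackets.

/i/ harmonizes with /u/ ([+back]) → [ɯ]
/y/ harmonizes with /u/ ([+back]) → [u]
/e/ harmonizes with /u/ ([+back]) → [ɤ]

[fuvɯrŋuɣɤ]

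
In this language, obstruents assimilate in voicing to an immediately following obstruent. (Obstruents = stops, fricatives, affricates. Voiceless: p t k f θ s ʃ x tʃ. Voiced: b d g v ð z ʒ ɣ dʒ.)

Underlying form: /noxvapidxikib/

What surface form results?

/x/ before /v/ (voiced) → [ɣ]
/d/ before /x/ (voiceless) → [t]

[noɣvapitxikib]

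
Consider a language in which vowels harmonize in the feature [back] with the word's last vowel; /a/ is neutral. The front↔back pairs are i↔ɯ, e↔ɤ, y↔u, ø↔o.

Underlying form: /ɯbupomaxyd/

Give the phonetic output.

[ibypømaxyd]

/ɯ/ harmonizes with /y/ ([-back]) → [i]
/u/ harmonizes with /y/ ([-back]) → [y]
/o/ harmonizes with /y/ ([-back]) → [ø]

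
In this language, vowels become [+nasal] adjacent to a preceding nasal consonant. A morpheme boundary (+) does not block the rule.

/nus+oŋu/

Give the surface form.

[nũs+oŋũ]

/u/ after nasal /n/ → [ũ]
/u/ after nasal /ŋ/ → [ũ]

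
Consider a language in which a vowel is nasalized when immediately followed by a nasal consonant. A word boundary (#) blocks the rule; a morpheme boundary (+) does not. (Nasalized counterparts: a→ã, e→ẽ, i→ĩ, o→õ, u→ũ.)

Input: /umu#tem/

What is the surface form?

/u/ before nasal /m/ → [ũ]
/e/ before nasal /m/ → [ẽ]

[ũmu#tẽm]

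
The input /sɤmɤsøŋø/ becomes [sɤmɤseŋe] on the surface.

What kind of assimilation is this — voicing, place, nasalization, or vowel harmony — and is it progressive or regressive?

/ø/→[e] /ø/→[e].
Vowels agree with the first vowel, so the harmony is progressive.

vowel harmony, progressive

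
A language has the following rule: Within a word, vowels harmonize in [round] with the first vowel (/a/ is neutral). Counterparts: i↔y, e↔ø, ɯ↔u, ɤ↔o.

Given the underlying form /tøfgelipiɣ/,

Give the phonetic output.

[tøfgølypyɣ]

/e/ harmonizes with /ø/ ([+round]) → [ø]
/i/ harmonizes with /ø/ ([+round]) → [y]
/i/ harmonizes with /ø/ ([+round]) → [y]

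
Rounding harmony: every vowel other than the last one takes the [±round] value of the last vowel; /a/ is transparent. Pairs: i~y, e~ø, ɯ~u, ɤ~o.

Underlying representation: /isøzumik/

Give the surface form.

[isezɯmik]

/ø/ harmonizes with /i/ ([-round]) → [e]
/u/ harmonizes with /i/ ([-round]) → [ɯ]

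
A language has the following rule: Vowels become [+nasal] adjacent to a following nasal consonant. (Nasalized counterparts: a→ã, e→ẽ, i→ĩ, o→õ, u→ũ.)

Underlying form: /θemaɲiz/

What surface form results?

/e/ before nasal /m/ → [ẽ]
/a/ before nasal /ɲ/ → [ã]

[θẽmãɲiz]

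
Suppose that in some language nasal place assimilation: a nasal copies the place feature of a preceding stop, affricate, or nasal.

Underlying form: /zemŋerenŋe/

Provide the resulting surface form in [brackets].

/ŋ/ after /m/ (labial) → [m]
/ŋ/ after /n/ (alveolar) → [n]

[zemmerenne]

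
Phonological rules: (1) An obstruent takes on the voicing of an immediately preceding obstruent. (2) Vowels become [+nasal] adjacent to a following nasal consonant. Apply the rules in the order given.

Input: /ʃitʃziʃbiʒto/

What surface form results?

Rule 1: /z/ after /tʃ/ (voiceless) → [s]
Rule 1: /b/ after /ʃ/ (voiceless) → [p]
Rule 1: /t/ after /ʒ/ (voiced) → [d]
After rule 1: ʃitʃsiʃpiʒdo
Rule 2: no segment meets the rule's conditions; no change.

[ʃitʃsiʃpiʒdo]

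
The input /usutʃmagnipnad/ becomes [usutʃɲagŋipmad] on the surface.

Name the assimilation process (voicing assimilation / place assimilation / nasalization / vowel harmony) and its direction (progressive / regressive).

place assimilation, progressive

/m/→[ɲ] /n/→[ŋ] /n/→[m].
Each target copies a feature from the preceding segment, so the direction is progressive.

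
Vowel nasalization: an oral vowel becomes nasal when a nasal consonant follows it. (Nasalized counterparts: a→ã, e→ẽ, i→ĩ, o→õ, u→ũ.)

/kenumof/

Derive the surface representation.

[kẽnũmof]

/e/ before nasal /n/ → [ẽ]
/u/ before nasal /m/ → [ũ]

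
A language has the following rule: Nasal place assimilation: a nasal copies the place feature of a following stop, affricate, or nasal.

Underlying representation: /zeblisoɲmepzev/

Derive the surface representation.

[zeblisommepzev]

/ɲ/ before /m/ (labial) → [m]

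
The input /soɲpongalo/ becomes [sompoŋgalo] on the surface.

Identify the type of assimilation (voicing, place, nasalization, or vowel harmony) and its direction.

/ɲ/→[m] /n/→[ŋ].
Each target copies a feature from the following segment, so the direction is regressive.

place assimilation, regressive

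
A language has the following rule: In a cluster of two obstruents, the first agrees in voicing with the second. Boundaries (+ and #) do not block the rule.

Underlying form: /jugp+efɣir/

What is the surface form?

[jukp+evɣir]

/g/ before /p/ (voiceless) → [k]
/f/ before /ɣ/ (voiced) → [v]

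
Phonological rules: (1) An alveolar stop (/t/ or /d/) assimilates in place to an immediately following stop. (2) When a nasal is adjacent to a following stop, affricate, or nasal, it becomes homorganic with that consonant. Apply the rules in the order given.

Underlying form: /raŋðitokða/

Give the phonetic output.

Rule 1: no segment meets the rule's conditions; no change.
After rule 1: raŋðitokða
Rule 2: no segment meets the rule's conditions; no change.

[raŋðitokða]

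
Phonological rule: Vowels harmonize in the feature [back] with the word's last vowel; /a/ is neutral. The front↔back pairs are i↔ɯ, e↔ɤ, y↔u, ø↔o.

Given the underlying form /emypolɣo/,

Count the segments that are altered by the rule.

2

/e/ harmonizes with /o/ ([+back]) → [ɤ]
/y/ harmonizes with /o/ ([+back]) → [u]
2 segments change.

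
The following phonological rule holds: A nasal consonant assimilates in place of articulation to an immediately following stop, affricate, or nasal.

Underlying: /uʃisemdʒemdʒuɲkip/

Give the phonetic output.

/m/ before /dʒ/ (palatal) → [ɲ]
/m/ before /dʒ/ (palatal) → [ɲ]
/ɲ/ before /k/ (velar) → [ŋ]

[uʃiseɲdʒeɲdʒuŋkip]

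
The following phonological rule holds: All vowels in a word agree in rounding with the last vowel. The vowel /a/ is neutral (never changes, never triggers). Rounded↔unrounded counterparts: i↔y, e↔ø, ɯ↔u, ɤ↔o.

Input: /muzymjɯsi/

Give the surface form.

[mɯzimjɯsi]

/u/ harmonizes with /i/ ([-round]) → [ɯ]
/y/ harmonizes with /i/ ([-round]) → [i]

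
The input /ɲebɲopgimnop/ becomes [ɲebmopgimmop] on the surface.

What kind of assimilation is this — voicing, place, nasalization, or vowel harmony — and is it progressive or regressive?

place assimilation, progressive

/ɲ/→[m] /n/→[m].
Each target copies a feature from the preceding segment, so the direction is progressive.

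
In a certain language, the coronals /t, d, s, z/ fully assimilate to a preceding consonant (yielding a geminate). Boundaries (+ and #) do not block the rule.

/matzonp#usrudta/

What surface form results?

/z/ after /t/ → [t] (total assimilation)
/t/ after /d/ → [d] (total assimilation)

[mattonp#usrudda]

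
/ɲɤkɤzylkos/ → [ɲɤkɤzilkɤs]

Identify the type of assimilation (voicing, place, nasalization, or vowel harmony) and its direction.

vowel harmony, progressive

/y/→[i] /o/→[ɤ].
Vowels agree with the first vowel, so the harmony is progressive.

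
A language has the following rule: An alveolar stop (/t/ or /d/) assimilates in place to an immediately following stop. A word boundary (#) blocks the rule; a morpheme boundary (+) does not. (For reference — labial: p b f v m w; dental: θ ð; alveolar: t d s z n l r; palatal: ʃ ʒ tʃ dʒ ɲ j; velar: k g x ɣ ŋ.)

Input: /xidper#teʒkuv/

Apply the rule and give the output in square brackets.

/d/ before /p/ (labial) → [b]

[xibper#teʒkuv]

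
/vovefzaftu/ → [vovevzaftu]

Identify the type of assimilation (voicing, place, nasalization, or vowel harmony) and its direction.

/f/→[v].
Each target copies a feature from the following segment, so the direction is regressive.

voicing assimilation, regressive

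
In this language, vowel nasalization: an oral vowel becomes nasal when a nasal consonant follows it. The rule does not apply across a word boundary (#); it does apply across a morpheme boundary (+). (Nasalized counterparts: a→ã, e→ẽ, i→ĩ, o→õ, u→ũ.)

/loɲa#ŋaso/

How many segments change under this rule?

1

/o/ before nasal /ɲ/ → [õ]
1 segment changes.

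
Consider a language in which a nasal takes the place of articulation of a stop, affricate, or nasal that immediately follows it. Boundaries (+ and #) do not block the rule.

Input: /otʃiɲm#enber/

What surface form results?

[otʃimm#ember]

/ɲ/ before /m/ (labial) → [m]
/n/ before /b/ (labial) → [m]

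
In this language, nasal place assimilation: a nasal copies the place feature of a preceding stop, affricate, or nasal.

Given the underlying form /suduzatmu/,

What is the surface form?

/m/ after /t/ (alveolar) → [n]

[suduzatnu]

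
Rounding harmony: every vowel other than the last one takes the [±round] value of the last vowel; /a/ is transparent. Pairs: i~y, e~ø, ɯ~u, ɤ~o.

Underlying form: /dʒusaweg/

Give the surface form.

[dʒɯsaweg]

/u/ harmonizes with /e/ ([-round]) → [ɯ]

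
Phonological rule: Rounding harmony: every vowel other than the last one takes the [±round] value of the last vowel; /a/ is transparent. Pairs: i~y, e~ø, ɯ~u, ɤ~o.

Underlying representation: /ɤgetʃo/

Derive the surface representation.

/ɤ/ harmonizes with /o/ ([+round]) → [o]
/e/ harmonizes with /o/ ([+round]) → [ø]

[ogøtʃo]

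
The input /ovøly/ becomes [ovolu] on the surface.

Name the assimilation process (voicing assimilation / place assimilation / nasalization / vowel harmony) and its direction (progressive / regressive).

vowel harmony, progressive

/ø/→[o] /y/→[u].
Vowels agree with the first vowel, so the harmony is progressive.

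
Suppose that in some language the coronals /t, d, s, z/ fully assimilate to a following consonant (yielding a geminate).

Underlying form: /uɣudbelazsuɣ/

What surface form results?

[uɣubbelassuɣ]

/d/ before /b/ → [b] (total assimilation)
/z/ before /s/ → [s] (total assimilation)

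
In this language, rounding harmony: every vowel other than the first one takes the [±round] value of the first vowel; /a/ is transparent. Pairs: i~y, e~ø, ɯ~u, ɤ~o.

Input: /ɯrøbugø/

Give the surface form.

/ø/ harmonizes with /ɯ/ ([-round]) → [e]
/u/ harmonizes with /ɯ/ ([-round]) → [ɯ]
/ø/ harmonizes with /ɯ/ ([-round]) → [e]

[ɯrebɯge]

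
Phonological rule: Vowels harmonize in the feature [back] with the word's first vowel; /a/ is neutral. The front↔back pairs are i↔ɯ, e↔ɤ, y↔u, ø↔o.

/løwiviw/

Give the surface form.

[løwiviw]

no segment meets the rule's conditions; no change.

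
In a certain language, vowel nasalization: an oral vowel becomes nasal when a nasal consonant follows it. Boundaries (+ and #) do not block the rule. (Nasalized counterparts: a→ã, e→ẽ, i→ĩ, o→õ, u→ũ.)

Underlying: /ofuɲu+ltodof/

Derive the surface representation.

[ofũɲu+ltodof]

/u/ before nasal /ɲ/ → [ũ]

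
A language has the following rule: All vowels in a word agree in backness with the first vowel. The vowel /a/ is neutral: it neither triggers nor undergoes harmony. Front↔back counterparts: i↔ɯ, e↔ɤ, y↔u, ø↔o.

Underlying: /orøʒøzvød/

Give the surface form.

[oroʒozvod]

/ø/ harmonizes with /o/ ([+back]) → [o]
/ø/ harmonizes with /o/ ([+back]) → [o]
/ø/ harmonizes with /o/ ([+back]) → [o]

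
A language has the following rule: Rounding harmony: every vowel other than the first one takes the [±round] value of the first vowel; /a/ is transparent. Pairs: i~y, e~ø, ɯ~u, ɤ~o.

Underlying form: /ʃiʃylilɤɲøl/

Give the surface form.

[ʃiʃililɤɲel]

/y/ harmonizes with /i/ ([-round]) → [i]
/ø/ harmonizes with /i/ ([-round]) → [e]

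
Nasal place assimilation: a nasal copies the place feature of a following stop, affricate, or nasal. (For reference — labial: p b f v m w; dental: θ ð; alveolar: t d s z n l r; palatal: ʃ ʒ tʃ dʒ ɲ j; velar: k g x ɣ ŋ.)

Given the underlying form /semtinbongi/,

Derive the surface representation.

/m/ before /t/ (alveolar) → [n]
/n/ before /b/ (labial) → [m]
/n/ before /g/ (velar) → [ŋ]

[sentimboŋgi]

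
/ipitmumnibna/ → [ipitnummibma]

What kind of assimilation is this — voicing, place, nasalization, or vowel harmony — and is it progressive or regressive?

place assimilation, progressive

/m/→[n] /n/→[m] /n/→[m].
Each target copies a feature from the preceding segment, so the direction is progressive.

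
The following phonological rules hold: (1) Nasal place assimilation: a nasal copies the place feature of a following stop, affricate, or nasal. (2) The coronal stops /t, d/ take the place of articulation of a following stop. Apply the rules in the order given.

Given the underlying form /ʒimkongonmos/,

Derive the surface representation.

Rule 1: /m/ before /k/ (velar) → [ŋ]
Rule 1: /n/ before /g/ (velar) → [ŋ]
Rule 1: /n/ before /m/ (labial) → [m]
After rule 1: ʒiŋkoŋgommos
Rule 2: no segment meets the rule's conditions; no change.

[ʒiŋkoŋgommos]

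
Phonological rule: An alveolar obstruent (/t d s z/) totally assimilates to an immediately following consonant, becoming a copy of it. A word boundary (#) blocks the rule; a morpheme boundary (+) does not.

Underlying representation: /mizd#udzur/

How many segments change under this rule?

2

/z/ before /d/ → [d] (total assimilation)
/d/ before /z/ → [z] (total assimilation)
2 segments change.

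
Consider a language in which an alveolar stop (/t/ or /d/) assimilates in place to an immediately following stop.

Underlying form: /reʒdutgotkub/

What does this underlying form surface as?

[reʒdukgokkub]

/t/ before /g/ (velar) → [k]
/t/ before /k/ (velar) → [k]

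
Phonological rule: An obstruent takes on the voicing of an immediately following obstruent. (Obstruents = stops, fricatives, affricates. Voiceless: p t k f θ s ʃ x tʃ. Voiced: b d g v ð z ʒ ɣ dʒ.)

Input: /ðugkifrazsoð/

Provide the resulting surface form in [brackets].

/g/ before /k/ (voiceless) → [k]
/z/ before /s/ (voiceless) → [s]

[ðukkifrassoð]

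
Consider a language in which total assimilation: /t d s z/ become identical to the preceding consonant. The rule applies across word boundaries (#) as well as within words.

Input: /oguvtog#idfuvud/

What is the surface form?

/t/ after /v/ → [v] (total assimilation)

[oguvvog#idfuvud]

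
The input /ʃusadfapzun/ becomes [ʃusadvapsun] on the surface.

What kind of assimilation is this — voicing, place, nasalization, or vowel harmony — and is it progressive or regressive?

/f/→[v] /z/→[s].
Each target copies a feature from the preceding segment, so the direction is progressive.

voicing assimilation, progressive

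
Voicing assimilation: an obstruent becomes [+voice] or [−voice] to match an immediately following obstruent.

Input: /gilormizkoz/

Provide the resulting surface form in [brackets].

/z/ before /k/ (voiceless) → [s]

[gilormiskoz]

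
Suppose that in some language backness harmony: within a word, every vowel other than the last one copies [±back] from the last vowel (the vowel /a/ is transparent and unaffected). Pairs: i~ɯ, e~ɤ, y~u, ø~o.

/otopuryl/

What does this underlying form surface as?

/o/ harmonizes with /y/ ([-back]) → [ø]
/o/ harmonizes with /y/ ([-back]) → [ø]
/u/ harmonizes with /y/ ([-back]) → [y]

[øtøpyryl]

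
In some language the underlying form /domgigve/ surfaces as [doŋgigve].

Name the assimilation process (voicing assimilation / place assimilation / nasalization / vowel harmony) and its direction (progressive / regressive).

place assimilation, regressive

/m/→[ŋ].
Each target copies a feature from the following segment, so the direction is regressive.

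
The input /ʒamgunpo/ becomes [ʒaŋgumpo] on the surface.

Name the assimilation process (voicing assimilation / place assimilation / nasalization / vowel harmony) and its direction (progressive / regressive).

/m/→[ŋ] /n/→[m].
Each target copies a feature from the following segment, so the direction is regressive.

place assimilation, regressive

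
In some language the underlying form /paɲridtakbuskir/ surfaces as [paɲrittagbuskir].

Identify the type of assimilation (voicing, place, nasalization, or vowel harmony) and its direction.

/d/→[t] /k/→[g].
Each target copies a feature from the following segment, so the direction is regressive.

voicing assimilation, regressive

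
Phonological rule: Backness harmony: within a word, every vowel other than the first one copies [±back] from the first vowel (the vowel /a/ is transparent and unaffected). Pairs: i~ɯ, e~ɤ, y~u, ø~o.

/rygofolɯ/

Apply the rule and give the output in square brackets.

/o/ harmonizes with /y/ ([-back]) → [ø]
/o/ harmonizes with /y/ ([-back]) → [ø]
/ɯ/ harmonizes with /y/ ([-back]) → [i]

[rygøføli]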